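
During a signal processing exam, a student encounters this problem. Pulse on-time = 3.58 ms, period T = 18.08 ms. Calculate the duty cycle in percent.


Duty cycle as a percentage:
DC = (t_on / T) * 100
   = (3.58 / 18.08) * 100
   = 0.198009 * 100
   = 19.8 %

19.8 %


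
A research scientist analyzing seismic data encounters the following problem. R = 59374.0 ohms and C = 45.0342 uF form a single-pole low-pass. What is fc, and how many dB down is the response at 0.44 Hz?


Step 1 — cutoff frequency:
fc = 1 / (2*pi*R*C)
C = 45.0342 uF = 4.50342e-05 F
fc = 1 / (2*pi*59374.0*4.50342e-05)
   = 0.0595225 Hz

Step 2 — magnitude at f = 0.44 Hz:
|H(f)| = 1 / sqrt(1 + (f/fc)^2)
f/fc = 0.44 / 0.0595225 = 7.392163
|H| = 1 / sqrt(1 + 54.644074) = 0.1340573
|H|_dB = 20*log10(0.1340573) = -17.45 dB

fc = 0.0595225 Hz; |H(0.44 Hz)| = -17.45 dB


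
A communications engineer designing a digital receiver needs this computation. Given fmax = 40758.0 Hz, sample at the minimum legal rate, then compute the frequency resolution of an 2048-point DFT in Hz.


Step 1 — Nyquist sampling rate:
fs = 2 * fmax = 2 * 40758.0 = 81516.0 Hz

Step 2 — DFT bin spacing:
df = fs / N = 81516.0 / 2048 = 39.8027 Hz

39.8027 Hz


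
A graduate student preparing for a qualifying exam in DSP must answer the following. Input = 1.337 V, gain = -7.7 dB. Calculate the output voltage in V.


Output voltage from dB gain:
V_out = V_in * 10^(gain_dB / 20)
      = 1.337 * 10^(-7.7 / 20)
      = 1.337 * 0.412098
      = 0.551 V

0.551 V


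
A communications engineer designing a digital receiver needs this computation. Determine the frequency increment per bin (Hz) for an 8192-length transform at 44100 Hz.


DFT frequency resolution:
df = fs / N
   = 44100 / 8192
   = 5.3833 Hz

5.3833 Hz


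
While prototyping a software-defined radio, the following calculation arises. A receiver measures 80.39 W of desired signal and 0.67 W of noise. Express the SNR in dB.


SNR in decibels:
SNR = 10 * log10(Ps / Pn)
    = 10 * log10(80.39 / 0.67)
    = 10 * log10(119.9851)
    = 10 * 2.0791
    = 20.79 dB

20.79 dB


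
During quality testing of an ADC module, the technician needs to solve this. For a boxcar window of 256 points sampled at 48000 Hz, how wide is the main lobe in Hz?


Main lobe width for a rectangular window:
Width = 2 * fs / N
      = 2 * 48000 / 256
      = 96000 / 256
      = 375.0 Hz

375.0 Hz


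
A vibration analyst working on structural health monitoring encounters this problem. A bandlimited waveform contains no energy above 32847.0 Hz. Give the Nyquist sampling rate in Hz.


The Nyquist rate is twice the maximum frequency component.
fs_min = 2 * fmax
      = 2 * 32847.0
      = 65694.0 Hz

65694.0


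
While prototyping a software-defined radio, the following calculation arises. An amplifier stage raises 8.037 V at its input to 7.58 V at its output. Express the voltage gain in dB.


Voltage gain in dB:
G = 20 * log10(Vout / Vin)
  = 20 * log10(7.58 / 8.037)
  = 20 * log10(0.943138)
  = 20 * -0.025425
  = -0.51 dB

-0.51 dB


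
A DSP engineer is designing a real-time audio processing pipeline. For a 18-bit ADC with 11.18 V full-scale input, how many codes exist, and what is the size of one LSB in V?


Step 1 — number of quantization levels:
L = 2^N = 2^18 = 262144

Step 2 — LSB step size:
delta = Vfs / L
      = 11.18 / 262144
      = 4.265e-05 V

Levels = 262144; step size = 4.265e-05 V


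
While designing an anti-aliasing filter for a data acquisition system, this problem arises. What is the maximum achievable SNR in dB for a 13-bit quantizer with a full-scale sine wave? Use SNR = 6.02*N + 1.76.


Theoretical SNR for a full-scale sinusoid:
SNR = 6.02 * N + 1.76
    = 6.02 * 13 + 1.76
    = 78.26 + 1.76
    = 80.02 dB

80.02 dB


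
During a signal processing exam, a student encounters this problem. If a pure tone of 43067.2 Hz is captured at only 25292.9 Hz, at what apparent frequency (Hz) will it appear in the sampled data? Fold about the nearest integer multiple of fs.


Compute the nearest integer multiple of fs to the signal:
n = round(43067.2 / 25292.9) = 2
f_alias = |43067.2 - 2 * 25292.9|
        = |43067.2 - 50585.8|
        = 7518.6 Hz

7518.6


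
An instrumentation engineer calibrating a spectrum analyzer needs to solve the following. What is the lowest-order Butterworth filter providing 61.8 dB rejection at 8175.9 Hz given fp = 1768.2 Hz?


Butterworth filter order formula:
n = log10(10^(A/10) - 1) / (2 * log10(f_stop/f_pass))
10^(61.8/10) - 1 = 1513560.2484
f_stop/f_pass = 8175.9 / 1768.2 = 4.6239
n = 4.6466 -> ceil = 5

5


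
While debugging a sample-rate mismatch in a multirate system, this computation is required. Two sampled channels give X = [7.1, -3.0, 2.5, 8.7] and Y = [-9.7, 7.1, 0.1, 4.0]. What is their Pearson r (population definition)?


Pearson correlation coefficient (population):
r = cov(X,Y) / (std(X) * std(Y))
Mean X = 3.825, Mean Y = 0.375
Cov(X,Y) = -15.214375
Std(X) = 4.550481, Std(Y) = 6.323518
r = -0.5287

-0.5287


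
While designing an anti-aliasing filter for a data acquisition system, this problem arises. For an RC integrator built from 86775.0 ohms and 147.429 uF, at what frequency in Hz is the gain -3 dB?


Cutoff frequency of a first-order RC filter:
fc = 1 / (2 * pi * R * C)
C = 147.429 uF = 0.000147429 F
fc = 1 / (2 * pi * 86775.0 * 0.000147429)
   = 1 / 80.381741380243
   = 0.012441 Hz

0.012441 Hz


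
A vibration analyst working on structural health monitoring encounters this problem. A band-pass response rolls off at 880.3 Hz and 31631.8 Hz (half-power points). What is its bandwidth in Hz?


Bandwidth is the difference of -3dB frequencies:
BW = f_high - f_low
   = 31631.8 - 880.3
   = 30751.5 Hz

30751.5 Hz


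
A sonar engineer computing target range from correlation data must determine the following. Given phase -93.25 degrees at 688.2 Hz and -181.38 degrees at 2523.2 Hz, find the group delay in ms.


Group delay from phase difference:
tau = -d(phi)/d(omega)
d(phi) = -88.13 deg = -1.538159 rad
d(omega) = 2*pi*(2523.2 - 688.2) = 11529.645 rad/s
tau = -(-1.538159) / 11529.645
    = 0.1334 ms

0.1334 ms


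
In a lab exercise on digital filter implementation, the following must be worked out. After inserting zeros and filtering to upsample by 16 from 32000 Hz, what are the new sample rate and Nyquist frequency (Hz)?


Step 1 — output sample rate after interpolation by L:
fs_out = L * fs_in = 16 * 32000 = 512000 Hz

Step 2 — Nyquist frequency of the output stream:
f_Nyq = fs_out / 2 = 512000 / 2 = 256000.0 Hz

fs_out = 512000 Hz; f_Nyquist = 256000.0 Hz


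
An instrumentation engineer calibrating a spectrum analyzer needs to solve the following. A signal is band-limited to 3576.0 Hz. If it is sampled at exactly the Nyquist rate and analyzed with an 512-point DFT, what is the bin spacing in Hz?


Step 1 — Nyquist sampling rate:
fs = 2 * fmax = 2 * 3576.0 = 7152.0 Hz

Step 2 — DFT bin spacing:
df = fs / N = 7152.0 / 512 = 13.9688 Hz

13.9688 Hz


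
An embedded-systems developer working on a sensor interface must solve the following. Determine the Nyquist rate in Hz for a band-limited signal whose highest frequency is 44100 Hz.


The Nyquist rate is twice the maximum frequency component.
fs_min = 2 * fmax
      = 2 * 44100
      = 88200 Hz

88200


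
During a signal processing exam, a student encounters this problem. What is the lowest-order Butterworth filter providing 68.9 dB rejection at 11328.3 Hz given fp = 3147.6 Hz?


Butterworth filter order formula:
n = log10(10^(A/10) - 1) / (2 * log10(f_stop/f_pass))
10^(68.9/10) - 1 = 7762470.1663
f_stop/f_pass = 11328.3 / 3147.6 = 3.599
n = 6.194 -> ceil = 7

7


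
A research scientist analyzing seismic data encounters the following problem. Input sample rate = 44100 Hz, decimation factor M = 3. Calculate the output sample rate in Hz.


Decimation reduces the sample rate:
fs_out = fs_in / M
       = 44100 / 3
       = 14700.0 Hz

14700.0 Hz


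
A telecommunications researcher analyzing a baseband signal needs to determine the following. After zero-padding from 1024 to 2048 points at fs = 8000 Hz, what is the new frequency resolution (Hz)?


Frequency resolution after zero-padding:
N_padded = 1024 * 2 = 2048
df = fs / N_padded
   = 8000 / 2048
   = 3.9062 Hz

3.9062 Hz


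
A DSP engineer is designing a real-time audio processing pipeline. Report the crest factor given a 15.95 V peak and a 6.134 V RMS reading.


Crest factor is the ratio of peak to RMS:
CF = V_peak / V_rms
   = 15.95 / 6.134
   = 2.6003

2.6003


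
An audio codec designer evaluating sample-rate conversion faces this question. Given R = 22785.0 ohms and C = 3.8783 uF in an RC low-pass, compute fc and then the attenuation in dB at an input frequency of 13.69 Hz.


Step 1 — cutoff frequency:
fc = 1 / (2*pi*R*C)
C = 3.8783 uF = 3.8783e-06 F
fc = 1 / (2*pi*22785.0*3.8783e-06)
   = 1.80107 Hz

Step 2 — magnitude at f = 13.69 Hz:
|H(f)| = 1 / sqrt(1 + (f/fc)^2)
f/fc = 13.69 / 1.80107 = 7.601037
|H| = 1 / sqrt(1 + 57.775763) = 0.130437
|H|_dB = 20*log10(0.130437) = -17.69 dB

fc = 1.80107 Hz; |H(13.69 Hz)| = -17.69 dB


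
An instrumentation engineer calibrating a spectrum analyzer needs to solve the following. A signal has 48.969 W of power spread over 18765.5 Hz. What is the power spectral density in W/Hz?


Power spectral density:
PSD = P / BW
    = 48.969 / 18765.5
    = 0.00260952 W/Hz

0.00260952 W/Hz


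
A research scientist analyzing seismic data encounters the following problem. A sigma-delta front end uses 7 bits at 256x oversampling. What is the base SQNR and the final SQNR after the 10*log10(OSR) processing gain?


Step 1 — baseline SQNR at Nyquist:
SQNR_base = 6.02*N + 1.76
          = 6.02*7 + 1.76
          = 43.9 dB

Step 2 — oversampling processing gain:
G = 10*log10(OSR) = 10*log10(256) = 24.08 dB

Step 3 — total:
SQNR_total = 43.9 + 24.08 = 67.98 dB

Base SQNR = 43.9 dB; oversampled SQNR = 67.98 dB


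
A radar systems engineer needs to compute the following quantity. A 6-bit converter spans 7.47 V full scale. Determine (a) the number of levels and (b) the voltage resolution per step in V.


Step 1 — number of quantization levels:
L = 2^N = 2^6 = 64

Step 2 — LSB step size:
delta = Vfs / L
      = 7.47 / 64
      = 0.11671875 V

Levels = 64; step size = 0.11671875 V


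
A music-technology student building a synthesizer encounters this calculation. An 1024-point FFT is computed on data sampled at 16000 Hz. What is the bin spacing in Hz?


DFT frequency resolution:
df = fs / N
   = 16000 / 1024
   = 15.625 Hz

15.625 Hz


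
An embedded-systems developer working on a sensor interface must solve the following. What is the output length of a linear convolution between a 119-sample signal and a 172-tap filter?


Linear convolution output length:
L = N + M - 1
  = 119 + 172 - 1
  = 290 samples

290


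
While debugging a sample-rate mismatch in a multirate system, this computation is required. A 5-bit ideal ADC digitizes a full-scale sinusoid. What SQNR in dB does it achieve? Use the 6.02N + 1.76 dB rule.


Theoretical SNR for a full-scale sinusoid:
SNR = 6.02 * N + 1.76
    = 6.02 * 5 + 1.76
    = 30.1 + 1.76
    = 31.86 dB

31.86 dB


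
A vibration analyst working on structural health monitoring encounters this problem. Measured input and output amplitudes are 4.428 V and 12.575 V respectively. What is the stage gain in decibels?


Voltage gain in dB:
G = 20 * log10(Vout / Vin)
  = 20 * log10(12.575 / 4.428)
  = 20 * log10(2.839883)
  = 20 * 0.4533
  = 9.07 dB

9.07 dB


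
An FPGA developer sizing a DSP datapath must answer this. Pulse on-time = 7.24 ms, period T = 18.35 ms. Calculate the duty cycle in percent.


Duty cycle as a percentage:
DC = (t_on / T) * 100
   = (7.24 / 18.35) * 100
   = 0.39455 * 100
   = 39.46 %

39.46 %


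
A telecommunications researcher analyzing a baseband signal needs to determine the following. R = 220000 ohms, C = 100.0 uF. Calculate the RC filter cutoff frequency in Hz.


Cutoff frequency of a first-order RC filter:
fc = 1 / (2 * pi * R * C)
C = 100.0 uF = 0.0001 F
fc = 1 / (2 * pi * 220000 * 0.0001)
   = 1 / 138.23007675795
   = 0.007234 Hz

0.007234 Hz


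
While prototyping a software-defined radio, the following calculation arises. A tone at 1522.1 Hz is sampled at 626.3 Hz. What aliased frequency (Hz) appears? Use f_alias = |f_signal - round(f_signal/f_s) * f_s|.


Compute the nearest integer multiple of fs to the signal:
n = round(1522.1 / 626.3) = 2
f_alias = |1522.1 - 2 * 626.3|
        = |1522.1 - 1252.6|
        = 269.5 Hz

269.5


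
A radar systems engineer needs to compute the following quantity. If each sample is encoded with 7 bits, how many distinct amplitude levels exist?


Number of quantization levels = 2^N
= 2^7
= 128

128


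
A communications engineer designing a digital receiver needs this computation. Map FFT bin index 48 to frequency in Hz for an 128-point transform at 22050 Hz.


Frequency of DFT bin k:
f_k = k * fs / N
    = 48 * 22050 / 128
    = 1058400 / 128
    = 8268.75 Hz

8268.75 Hz


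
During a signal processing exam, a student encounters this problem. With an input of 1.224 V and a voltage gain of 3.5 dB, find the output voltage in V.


Output voltage from dB gain:
V_out = V_in * 10^(gain_dB / 20)
      = 1.224 * 10^(3.5 / 20)
      = 1.224 * 1.496236
      = 1.8314 V

1.8314 V


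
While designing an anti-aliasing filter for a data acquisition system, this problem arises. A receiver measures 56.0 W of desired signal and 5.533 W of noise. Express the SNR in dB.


SNR in decibels:
SNR = 10 * log10(Ps / Pn)
    = 10 * log10(56.0 / 5.533)
    = 10 * log10(10.1211)
    = 10 * 1.0052
    = 10.05 dB

10.05 dB


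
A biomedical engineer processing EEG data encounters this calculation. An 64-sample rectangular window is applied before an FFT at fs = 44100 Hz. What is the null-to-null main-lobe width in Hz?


Main lobe width for a rectangular window:
Width = 2 * fs / N
      = 2 * 44100 / 64
      = 88200 / 64
      = 1378.125 Hz

1378.125 Hz


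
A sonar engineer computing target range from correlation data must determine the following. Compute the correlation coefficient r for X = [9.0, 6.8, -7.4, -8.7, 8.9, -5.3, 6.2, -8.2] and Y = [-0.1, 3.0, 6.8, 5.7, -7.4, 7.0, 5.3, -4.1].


Pearson correlation coefficient (population):
r = cov(X,Y) / (std(X) * std(Y))
Mean X = 0.1625, Mean Y = 2.025
Cov(X,Y) = -14.940313
Std(X) = 7.668595, Std(Y) = 5.044737
r = -0.3862

-0.3862


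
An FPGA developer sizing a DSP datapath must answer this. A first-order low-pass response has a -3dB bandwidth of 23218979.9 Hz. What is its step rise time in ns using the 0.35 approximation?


Rise time from bandwidth relationship:
tr = 0.35 / BW
   = 0.35 / 23218979.9
   = 1.507387497e-08 s
   = 15.0739 ns

15.0739 ns


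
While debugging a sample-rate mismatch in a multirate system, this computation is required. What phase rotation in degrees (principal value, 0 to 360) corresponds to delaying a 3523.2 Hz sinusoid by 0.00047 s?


Phase shift from frequency and time delay:
phi = 360 * f * t_delay
    = 360 * 3523.2 * 0.00047
    = 596.13 degrees
    mod 360 = 236.13 degrees

236.13 degrees


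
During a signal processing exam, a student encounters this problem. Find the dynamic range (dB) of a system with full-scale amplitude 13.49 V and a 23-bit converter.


Dynamic range from full-scale to LSB:
V_min = V_max / 2^bits = 13.49 / 2^23
DR = 20 * log10(V_max / V_min)
   = 20 * log10(2^23)
   = 20 * 23 * log10(2)
   = 138.47 dB

138.47 dB


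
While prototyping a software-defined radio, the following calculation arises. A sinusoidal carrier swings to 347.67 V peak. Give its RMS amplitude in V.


RMS voltage for a sinusoidal waveform:
V_rms = V_peak / sqrt(2)
      = 347.67 / 1.414214
      = 245.84 V

245.84 V


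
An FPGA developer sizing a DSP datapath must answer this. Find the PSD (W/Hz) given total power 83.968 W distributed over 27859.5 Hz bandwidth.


Power spectral density:
PSD = P / BW
    = 83.968 / 27859.5
    = 0.00301398 W/Hz

0.00301398 W/Hz


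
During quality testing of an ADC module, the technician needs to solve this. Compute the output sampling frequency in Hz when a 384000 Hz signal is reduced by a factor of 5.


Decimation reduces the sample rate:
fs_out = fs_in / M
       = 384000 / 5
       = 76800.0 Hz

76800.0 Hz


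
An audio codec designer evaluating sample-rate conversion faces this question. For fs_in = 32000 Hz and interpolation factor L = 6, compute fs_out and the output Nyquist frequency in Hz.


Step 1 — output sample rate after interpolation by L:
fs_out = L * fs_in = 6 * 32000 = 192000 Hz

Step 2 — Nyquist frequency of the output stream:
f_Nyq = fs_out / 2 = 192000 / 2 = 96000.0 Hz

fs_out = 192000 Hz; f_Nyquist = 96000.0 Hz


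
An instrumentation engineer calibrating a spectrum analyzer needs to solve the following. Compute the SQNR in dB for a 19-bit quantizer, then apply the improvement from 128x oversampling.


Step 1 — baseline SQNR at Nyquist:
SQNR_base = 6.02*N + 1.76
          = 6.02*19 + 1.76
          = 116.14 dB

Step 2 — oversampling processing gain:
G = 10*log10(OSR) = 10*log10(128) = 21.07 dB

Step 3 — total:
SQNR_total = 116.14 + 21.07 = 137.21 dB

Base SQNR = 116.14 dB; oversampled SQNR = 137.21 dB


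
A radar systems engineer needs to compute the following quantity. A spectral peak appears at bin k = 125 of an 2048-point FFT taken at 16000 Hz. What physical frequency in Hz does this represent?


Frequency of DFT bin k:
f_k = k * fs / N
    = 125 * 16000 / 2048
    = 2000000 / 2048
    = 976.562 Hz

976.562 Hz


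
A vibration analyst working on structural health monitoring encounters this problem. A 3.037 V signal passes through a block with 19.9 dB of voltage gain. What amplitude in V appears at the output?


Output voltage from dB gain:
V_out = V_in * 10^(gain_dB / 20)
      = 3.037 * 10^(19.9 / 20)
      = 3.037 * 9.885531
      = 30.0224 V

30.0224 V


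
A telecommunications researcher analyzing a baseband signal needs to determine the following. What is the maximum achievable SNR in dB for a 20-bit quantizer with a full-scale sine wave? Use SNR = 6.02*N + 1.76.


Theoretical SNR for a full-scale sinusoid:
SNR = 6.02 * N + 1.76
    = 6.02 * 20 + 1.76
    = 120.4 + 1.76
    = 122.16 dB

122.16 dB


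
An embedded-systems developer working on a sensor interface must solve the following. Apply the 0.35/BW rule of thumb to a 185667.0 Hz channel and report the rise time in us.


Rise time from bandwidth relationship:
tr = 0.35 / BW
   = 0.35 / 185667.0
   = 1.885095359e-06 s
   = 1.8851 us

1.8851 us


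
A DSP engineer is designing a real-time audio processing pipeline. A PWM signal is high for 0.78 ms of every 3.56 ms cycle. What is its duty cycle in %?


Duty cycle as a percentage:
DC = (t_on / T) * 100
   = (0.78 / 3.56) * 100
   = 0.219101 * 100
   = 21.91 %

21.91 %


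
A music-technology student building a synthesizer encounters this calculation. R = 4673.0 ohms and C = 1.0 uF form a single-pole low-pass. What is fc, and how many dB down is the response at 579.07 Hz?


Step 1 — cutoff frequency:
fc = 1 / (2*pi*R*C)
C = 1.0 uF = 1e-06 F
fc = 1 / (2*pi*4673.0*1e-06)
   = 34.0584 Hz

Step 2 — magnitude at f = 579.07 Hz:
|H(f)| = 1 / sqrt(1 + (f/fc)^2)
f/fc = 579.07 / 34.0584 = 17.002267
|H| = 1 / sqrt(1 + 289.077083) = 0.0587142
|H|_dB = 20*log10(0.0587142) = -24.63 dB

fc = 34.0584 Hz; |H(579.07 Hz)| = -24.63 dB


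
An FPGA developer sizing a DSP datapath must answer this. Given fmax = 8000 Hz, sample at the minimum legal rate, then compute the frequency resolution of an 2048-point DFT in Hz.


Step 1 — Nyquist sampling rate:
fs = 2 * fmax = 2 * 8000 = 16000 Hz

Step 2 — DFT bin spacing:
df = fs / N = 16000 / 2048 = 7.8125 Hz

7.8125 Hz


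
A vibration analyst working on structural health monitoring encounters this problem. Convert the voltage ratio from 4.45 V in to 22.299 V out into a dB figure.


Voltage gain in dB:
G = 20 * log10(Vout / Vin)
  = 20 * log10(22.299 / 4.45)
  = 20 * log10(5.011011)
  = 20 * 0.699925
  = 14.0 dB

14.0 dB


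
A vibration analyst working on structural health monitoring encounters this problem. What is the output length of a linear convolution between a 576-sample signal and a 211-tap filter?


Linear convolution output length:
L = N + M - 1
  = 576 + 211 - 1
  = 786 samples

786


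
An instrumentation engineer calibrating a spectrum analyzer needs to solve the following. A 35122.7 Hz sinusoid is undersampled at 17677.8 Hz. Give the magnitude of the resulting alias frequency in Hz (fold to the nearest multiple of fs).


Compute the nearest integer multiple of fs to the signal:
n = round(35122.7 / 17677.8) = 2
f_alias = |35122.7 - 2 * 17677.8|
        = |35122.7 - 35355.6|
        = 232.9 Hz

232.9


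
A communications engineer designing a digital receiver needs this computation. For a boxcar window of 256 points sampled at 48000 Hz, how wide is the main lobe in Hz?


Main lobe width for a rectangular window:
Width = 2 * fs / N
      = 2 * 48000 / 256
      = 96000 / 256
      = 375.0 Hz

375.0 Hz


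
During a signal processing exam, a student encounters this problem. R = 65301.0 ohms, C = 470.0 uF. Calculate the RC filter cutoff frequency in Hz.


Cutoff frequency of a first-order RC filter:
fc = 1 / (2 * pi * R * C)
C = 470.0 uF = 0.00047 F
fc = 1 / (2 * pi * 65301.0 * 0.00047)
   = 1 / 192.84019335974
   = 0.005186 Hz

0.005186 Hz


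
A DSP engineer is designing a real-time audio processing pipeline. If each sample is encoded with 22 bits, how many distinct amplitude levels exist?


Number of quantization levels = 2^N
= 2^22
= 4194304

4194304


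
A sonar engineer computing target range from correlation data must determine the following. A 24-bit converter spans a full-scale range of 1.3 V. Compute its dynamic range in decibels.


Dynamic range from full-scale to LSB:
V_min = V_max / 2^bits = 1.3 / 2^24
DR = 20 * log10(V_max / V_min)
   = 20 * log10(2^24)
   = 20 * 24 * log10(2)
   = 144.49 dB

144.49 dB


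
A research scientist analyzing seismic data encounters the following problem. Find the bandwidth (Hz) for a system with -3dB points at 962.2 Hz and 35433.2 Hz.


Bandwidth is the difference of -3dB frequencies:
BW = f_high - f_low
   = 35433.2 - 962.2
   = 34471.0 Hz

34471.0 Hz


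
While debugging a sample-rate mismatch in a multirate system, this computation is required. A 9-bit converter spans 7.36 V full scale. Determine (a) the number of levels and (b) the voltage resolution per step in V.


Step 1 — number of quantization levels:
L = 2^N = 2^9 = 512

Step 2 — LSB step size:
delta = Vfs / L
      = 7.36 / 512
      = 0.014375 V

Levels = 512; step size = 0.014375 V


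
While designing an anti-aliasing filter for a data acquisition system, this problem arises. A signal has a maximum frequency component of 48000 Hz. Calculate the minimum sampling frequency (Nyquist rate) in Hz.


The Nyquist rate is twice the maximum frequency component.
fs_min = 2 * fmax
      = 2 * 48000
      = 96000 Hz

96000


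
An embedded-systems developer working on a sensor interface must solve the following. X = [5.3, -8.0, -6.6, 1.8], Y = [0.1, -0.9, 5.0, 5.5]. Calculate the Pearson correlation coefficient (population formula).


Pearson correlation coefficient (population):
r = cov(X,Y) / (std(X) * std(Y))
Mean X = -1.875, Mean Y = 2.425
Cov(X,Y) = 0.704375
Std(X) = 5.586311, Std(Y) = 2.852521
r = 0.0442

0.0442


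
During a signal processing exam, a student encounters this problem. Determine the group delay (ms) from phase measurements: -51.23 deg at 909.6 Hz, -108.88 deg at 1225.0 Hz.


Group delay from phase difference:
tau = -d(phi)/d(omega)
d(phi) = -57.65 deg = -1.006182 rad
d(omega) = 2*pi*(1225.0 - 909.6) = 1981.7166 rad/s
tau = -(-1.006182) / 1981.7166
    = 0.5077 ms

0.5077 ms


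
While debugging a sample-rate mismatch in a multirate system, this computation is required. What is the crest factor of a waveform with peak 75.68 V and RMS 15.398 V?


Crest factor is the ratio of peak to RMS:
CF = V_peak / V_rms
   = 75.68 / 15.398
   = 4.9149

4.9149


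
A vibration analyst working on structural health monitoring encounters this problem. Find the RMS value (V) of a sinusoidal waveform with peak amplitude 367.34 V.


RMS voltage for a sinusoidal waveform:
V_rms = V_peak / sqrt(2)
      = 367.34 / 1.414214
      = 259.749 V

259.749 V


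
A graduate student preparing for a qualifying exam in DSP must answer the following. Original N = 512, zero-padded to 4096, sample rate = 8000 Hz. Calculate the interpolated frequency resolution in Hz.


Frequency resolution after zero-padding:
N_padded = 512 * 8 = 4096
df = fs / N_padded
   = 8000 / 4096
   = 1.9531 Hz

1.9531 Hz


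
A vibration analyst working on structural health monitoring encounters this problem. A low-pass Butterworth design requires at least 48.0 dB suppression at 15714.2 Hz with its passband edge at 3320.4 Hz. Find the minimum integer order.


Butterworth filter order formula:
n = log10(10^(A/10) - 1) / (2 * log10(f_stop/f_pass))
10^(48.0/10) - 1 = 63094.7344
f_stop/f_pass = 15714.2 / 3320.4 = 4.7326
n = 3.555 -> ceil = 4

4


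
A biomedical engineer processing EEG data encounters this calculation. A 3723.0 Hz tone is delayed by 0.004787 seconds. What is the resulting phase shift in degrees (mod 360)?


Phase shift from frequency and time delay:
phi = 360 * f * t_delay
    = 360 * 3723.0 * 0.004787
    = 6415.92 degrees
    mod 360 = 295.92 degrees

295.92 degrees


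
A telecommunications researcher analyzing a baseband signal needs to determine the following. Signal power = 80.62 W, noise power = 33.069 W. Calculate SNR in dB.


SNR in decibels:
SNR = 10 * log10(Ps / Pn)
    = 10 * log10(80.62 / 33.069)
    = 10 * log10(2.4379)
    = 10 * 0.387
    = 3.87 dB

3.87 dB


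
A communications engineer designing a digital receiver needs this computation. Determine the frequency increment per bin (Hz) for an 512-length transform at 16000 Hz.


DFT frequency resolution:
df = fs / N
   = 16000 / 512
   = 31.25 Hz

31.25 Hz


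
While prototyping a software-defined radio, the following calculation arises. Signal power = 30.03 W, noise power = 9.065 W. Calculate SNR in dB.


SNR in decibels:
SNR = 10 * log10(Ps / Pn)
    = 10 * log10(30.03 / 9.065)
    = 10 * log10(3.3127)
    = 10 * 0.5202
    = 5.2 dB

5.2 dB


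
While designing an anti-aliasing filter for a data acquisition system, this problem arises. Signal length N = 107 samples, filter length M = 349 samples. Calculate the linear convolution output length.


Linear convolution output length:
L = N + M - 1
  = 107 + 349 - 1
  = 455 samples

455


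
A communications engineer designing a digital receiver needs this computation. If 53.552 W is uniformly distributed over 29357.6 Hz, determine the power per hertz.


Power spectral density:
PSD = P / BW
    = 53.552 / 29357.6
    = 0.00182413 W/Hz

0.00182413 W/Hz


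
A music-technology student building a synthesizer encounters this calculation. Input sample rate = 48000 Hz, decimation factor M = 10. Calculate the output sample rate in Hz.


Decimation reduces the sample rate:
fs_out = fs_in / M
       = 48000 / 10
       = 4800.0 Hz

4800.0 Hz


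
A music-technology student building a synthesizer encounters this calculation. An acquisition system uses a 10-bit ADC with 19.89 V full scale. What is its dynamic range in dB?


Dynamic range from full-scale to LSB:
V_min = V_max / 2^bits = 19.89 / 2^10
DR = 20 * log10(V_max / V_min)
   = 20 * log10(2^10)
   = 20 * 10 * log10(2)
   = 60.21 dB

60.21 dB


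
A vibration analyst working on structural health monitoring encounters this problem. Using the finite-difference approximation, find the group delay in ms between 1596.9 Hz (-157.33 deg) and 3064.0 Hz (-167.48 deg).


Group delay from phase difference:
tau = -d(phi)/d(omega)
d(phi) = -10.15 deg = -0.177151 rad
d(omega) = 2*pi*(3064.0 - 1596.9) = 9218.0612 rad/s
tau = -(-0.177151) / 9218.0612
    = 0.0192 ms

0.0192 ms


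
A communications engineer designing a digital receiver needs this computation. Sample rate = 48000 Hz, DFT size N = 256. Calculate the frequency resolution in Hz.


DFT frequency resolution:
df = fs / N
   = 48000 / 256
   = 187.5 Hz

187.5 Hz


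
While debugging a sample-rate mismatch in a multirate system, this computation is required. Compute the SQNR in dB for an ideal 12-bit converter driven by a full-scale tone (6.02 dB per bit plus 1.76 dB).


Theoretical SNR for a full-scale sinusoid:
SNR = 6.02 * N + 1.76
    = 6.02 * 12 + 1.76
    = 72.24 + 1.76
    = 74.0 dB

74.0 dB


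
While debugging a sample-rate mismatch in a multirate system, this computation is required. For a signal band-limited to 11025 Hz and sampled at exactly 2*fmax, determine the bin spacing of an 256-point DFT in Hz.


Step 1 — Nyquist sampling rate:
fs = 2 * fmax = 2 * 11025 = 22050 Hz

Step 2 — DFT bin spacing:
df = fs / N = 22050 / 256 = 86.1328 Hz

86.1328 Hz


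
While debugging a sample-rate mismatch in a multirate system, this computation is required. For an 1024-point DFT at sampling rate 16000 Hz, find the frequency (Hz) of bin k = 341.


Frequency of DFT bin k:
f_k = k * fs / N
    = 341 * 16000 / 1024
    = 5456000 / 1024
    = 5328.125 Hz

5328.125 Hz


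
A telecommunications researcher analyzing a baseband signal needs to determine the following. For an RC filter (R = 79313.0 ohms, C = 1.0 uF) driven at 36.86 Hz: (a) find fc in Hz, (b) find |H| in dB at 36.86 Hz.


Step 1 — cutoff frequency:
fc = 1 / (2*pi*R*C)
C = 1.0 uF = 1e-06 F
fc = 1 / (2*pi*79313.0*1e-06)
   = 2.00667 Hz

Step 2 — magnitude at f = 36.86 Hz:
|H(f)| = 1 / sqrt(1 + (f/fc)^2)
f/fc = 36.86 / 2.00667 = 18.36874
|H| = 1 / sqrt(1 + 337.410609) = 0.0543598
|H|_dB = 20*log10(0.0543598) = -25.29 dB

fc = 2.00667 Hz; |H(36.86 Hz)| = -25.29 dB


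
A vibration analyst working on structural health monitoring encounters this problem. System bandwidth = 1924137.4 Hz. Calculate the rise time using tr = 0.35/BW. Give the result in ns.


Rise time from bandwidth relationship:
tr = 0.35 / BW
   = 0.35 / 1924137.4
   = 1.818996918e-07 s
   = 181.8997 ns

181.8997 ns


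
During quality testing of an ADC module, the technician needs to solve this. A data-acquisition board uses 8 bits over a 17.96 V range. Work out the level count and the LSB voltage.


Step 1 — number of quantization levels:
L = 2^N = 2^8 = 256

Step 2 — LSB step size:
delta = Vfs / L
      = 17.96 / 256
      = 0.07015625 V

Levels = 256; step size = 0.07015625 V


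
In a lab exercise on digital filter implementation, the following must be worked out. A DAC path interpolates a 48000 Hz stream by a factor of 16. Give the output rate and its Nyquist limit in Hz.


Step 1 — output sample rate after interpolation by L:
fs_out = L * fs_in = 16 * 48000 = 768000 Hz

Step 2 — Nyquist frequency of the output stream:
f_Nyq = fs_out / 2 = 768000 / 2 = 384000.0 Hz

fs_out = 768000 Hz; f_Nyquist = 384000.0 Hz


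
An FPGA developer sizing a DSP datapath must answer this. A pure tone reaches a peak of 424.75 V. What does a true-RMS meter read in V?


RMS voltage for a sinusoidal waveform:
V_rms = V_peak / sqrt(2)
      = 424.75 / 1.414214
      = 300.344 V

300.344 V


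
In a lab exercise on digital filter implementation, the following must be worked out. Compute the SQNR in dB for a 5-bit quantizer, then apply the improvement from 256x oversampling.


Step 1 — baseline SQNR at Nyquist:
SQNR_base = 6.02*N + 1.76
          = 6.02*5 + 1.76
          = 31.86 dB

Step 2 — oversampling processing gain:
G = 10*log10(OSR) = 10*log10(256) = 24.08 dB

Step 3 — total:
SQNR_total = 31.86 + 24.08 = 55.94 dB

Base SQNR = 31.86 dB; oversampled SQNR = 55.94 dB


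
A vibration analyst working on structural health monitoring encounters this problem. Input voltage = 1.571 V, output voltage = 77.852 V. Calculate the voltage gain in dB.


Voltage gain in dB:
G = 20 * log10(Vout / Vin)
  = 20 * log10(77.852 / 1.571)
  = 20 * log10(49.555697)
  = 20 * 1.695094
  = 33.9 dB

33.9 dB


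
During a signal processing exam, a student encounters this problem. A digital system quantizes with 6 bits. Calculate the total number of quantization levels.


Number of quantization levels = 2^N
= 2^6
= 64

64


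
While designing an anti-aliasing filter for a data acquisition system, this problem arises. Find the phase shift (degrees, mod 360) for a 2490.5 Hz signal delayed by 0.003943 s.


Phase shift from frequency and time delay:
phi = 360 * f * t_delay
    = 360 * 2490.5 * 0.003943
    = 3535.21 degrees
    mod 360 = 295.21 degrees

295.21 degrees


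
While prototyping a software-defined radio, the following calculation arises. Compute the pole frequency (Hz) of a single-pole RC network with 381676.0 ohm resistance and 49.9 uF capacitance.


Cutoff frequency of a first-order RC filter:
fc = 1 / (2 * pi * R * C)
C = 49.9 uF = 4.99e-05 F
fc = 1 / (2 * pi * 381676.0 * 4.99e-05)
   = 1 / 119.66723766162
   = 0.008357 Hz

0.008357 Hz


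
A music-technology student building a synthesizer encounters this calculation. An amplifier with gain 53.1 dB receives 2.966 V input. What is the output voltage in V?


Output voltage from dB gain:
V_out = V_in * 10^(gain_dB / 20)
      = 2.966 * 10^(53.1 / 20)
      = 2.966 * 451.855944
      = 1340.2047 V

1340.2047 V


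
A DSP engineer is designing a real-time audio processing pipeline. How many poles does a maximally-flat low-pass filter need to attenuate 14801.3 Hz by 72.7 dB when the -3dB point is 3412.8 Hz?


Butterworth filter order formula:
n = log10(10^(A/10) - 1) / (2 * log10(f_stop/f_pass))
10^(72.7/10) - 1 = 18620870.3666
f_stop/f_pass = 14801.3 / 3412.8 = 4.337
n = 5.7047 -> ceil = 6

6


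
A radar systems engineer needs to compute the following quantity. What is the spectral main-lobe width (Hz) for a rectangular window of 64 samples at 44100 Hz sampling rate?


Main lobe width for a rectangular window:
Width = 2 * fs / N
      = 2 * 44100 / 64
      = 88200 / 64
      = 1378.125 Hz

1378.125 Hz


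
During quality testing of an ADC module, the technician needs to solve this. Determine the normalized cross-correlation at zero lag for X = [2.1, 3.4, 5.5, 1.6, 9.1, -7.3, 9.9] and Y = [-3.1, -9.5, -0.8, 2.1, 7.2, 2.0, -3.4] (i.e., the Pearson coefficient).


Pearson correlation coefficient (population):
r = cov(X,Y) / (std(X) * std(Y))
Mean X = 3.4714, Mean Y = -0.7857
Cov(X,Y) = -0.499592
Std(X) = 5.325602, Std(Y) = 4.898813
r = -0.0191

-0.0191


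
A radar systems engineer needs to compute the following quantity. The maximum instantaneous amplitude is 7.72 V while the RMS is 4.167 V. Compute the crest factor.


Crest factor is the ratio of peak to RMS:
CF = V_peak / V_rms
   = 7.72 / 4.167
   = 1.8527

1.8527


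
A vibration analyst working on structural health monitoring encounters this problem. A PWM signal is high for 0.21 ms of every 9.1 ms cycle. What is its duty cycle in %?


Duty cycle as a percentage:
DC = (t_on / T) * 100
   = (0.21 / 9.1) * 100
   = 0.023077 * 100
   = 2.31 %

2.31 %


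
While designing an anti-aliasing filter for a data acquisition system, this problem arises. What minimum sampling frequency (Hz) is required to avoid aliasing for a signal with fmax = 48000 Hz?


The Nyquist rate is twice the maximum frequency component.
fs_min = 2 * fmax
      = 2 * 48000
      = 96000 Hz

96000


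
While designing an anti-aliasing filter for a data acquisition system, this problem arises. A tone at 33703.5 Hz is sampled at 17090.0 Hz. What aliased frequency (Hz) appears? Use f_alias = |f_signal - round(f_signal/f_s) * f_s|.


Compute the nearest integer multiple of fs to the signal:
n = round(33703.5 / 17090.0) = 2
f_alias = |33703.5 - 2 * 17090.0|
        = |33703.5 - 34180.0|
        = 476.5 Hz

476.5


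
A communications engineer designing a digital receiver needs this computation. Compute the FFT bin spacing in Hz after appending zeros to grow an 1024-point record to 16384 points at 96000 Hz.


Frequency resolution after zero-padding:
N_padded = 1024 * 16 = 16384
df = fs / N_padded
   = 96000 / 16384
   = 5.8594 Hz

5.8594 Hz


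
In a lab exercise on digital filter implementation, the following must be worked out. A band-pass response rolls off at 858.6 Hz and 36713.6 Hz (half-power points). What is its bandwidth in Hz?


Bandwidth is the difference of -3dB frequencies:
BW = f_high - f_low
   = 36713.6 - 858.6
   = 35855.0 Hz

35855.0 Hz


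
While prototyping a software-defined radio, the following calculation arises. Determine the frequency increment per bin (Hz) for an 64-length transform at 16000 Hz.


DFT frequency resolution:
df = fs / N
   = 16000 / 64
   = 250.0 Hz

250.0 Hz


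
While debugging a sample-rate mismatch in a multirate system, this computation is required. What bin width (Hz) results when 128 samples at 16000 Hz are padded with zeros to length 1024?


Frequency resolution after zero-padding:
N_padded = 128 * 8 = 1024
df = fs / N_padded
   = 16000 / 1024
   = 15.625 Hz

15.625 Hz


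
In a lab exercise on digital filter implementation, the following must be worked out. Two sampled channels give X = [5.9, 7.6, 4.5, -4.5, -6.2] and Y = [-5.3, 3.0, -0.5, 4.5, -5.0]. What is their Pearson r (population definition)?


Pearson correlation coefficient (population):
r = cov(X,Y) / (std(X) * std(Y))
Mean X = 1.46, Mean Y = -0.66
Cov(X,Y) = 0.9696
Std(X) = 5.671896, Std(Y) = 4.010287
r = 0.0426

0.0426


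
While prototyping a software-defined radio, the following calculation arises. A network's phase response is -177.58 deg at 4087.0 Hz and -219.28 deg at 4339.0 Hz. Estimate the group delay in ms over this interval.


Group delay from phase difference:
tau = -d(phi)/d(omega)
d(phi) = -41.7 deg = -0.727802 rad
d(omega) = 2*pi*(4339.0 - 4087.0) = 1583.3627 rad/s
tau = -(-0.727802) / 1583.3627
    = 0.4597 ms

0.4597 ms


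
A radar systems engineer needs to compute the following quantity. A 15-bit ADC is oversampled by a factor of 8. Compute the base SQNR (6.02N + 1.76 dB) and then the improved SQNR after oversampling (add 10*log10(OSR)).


Step 1 — baseline SQNR at Nyquist:
SQNR_base = 6.02*N + 1.76
          = 6.02*15 + 1.76
          = 92.06 dB

Step 2 — oversampling processing gain:
G = 10*log10(OSR) = 10*log10(8) = 9.03 dB

Step 3 — total:
SQNR_total = 92.06 + 9.03 = 101.09 dB

Base SQNR = 92.06 dB; oversampled SQNR = 101.09 dB


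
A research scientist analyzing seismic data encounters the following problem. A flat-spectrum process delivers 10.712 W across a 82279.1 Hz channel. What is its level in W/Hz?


Power spectral density:
PSD = P / BW
    = 10.712 / 82279.1
    = 0.00013019 W/Hz

0.00013019 W/Hz


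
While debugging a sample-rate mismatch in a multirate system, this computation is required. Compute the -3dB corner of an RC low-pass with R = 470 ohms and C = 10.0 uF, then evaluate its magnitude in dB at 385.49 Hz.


Step 1 — cutoff frequency:
fc = 1 / (2*pi*R*C)
C = 10.0 uF = 1e-05 F
fc = 1 / (2*pi*470*1e-05)
   = 33.8628 Hz

Step 2 — magnitude at f = 385.49 Hz:
|H(f)| = 1 / sqrt(1 + (f/fc)^2)
f/fc = 385.49 / 33.8628 = 11.383878
|H| = 1 / sqrt(1 + 129.592678) = 0.0875066
|H|_dB = 20*log10(0.0875066) = -21.16 dB

fc = 33.8628 Hz; |H(385.49 Hz)| = -21.16 dB


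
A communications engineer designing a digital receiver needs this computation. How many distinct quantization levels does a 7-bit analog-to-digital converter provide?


Number of quantization levels = 2^N
= 2^7
= 128

128
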